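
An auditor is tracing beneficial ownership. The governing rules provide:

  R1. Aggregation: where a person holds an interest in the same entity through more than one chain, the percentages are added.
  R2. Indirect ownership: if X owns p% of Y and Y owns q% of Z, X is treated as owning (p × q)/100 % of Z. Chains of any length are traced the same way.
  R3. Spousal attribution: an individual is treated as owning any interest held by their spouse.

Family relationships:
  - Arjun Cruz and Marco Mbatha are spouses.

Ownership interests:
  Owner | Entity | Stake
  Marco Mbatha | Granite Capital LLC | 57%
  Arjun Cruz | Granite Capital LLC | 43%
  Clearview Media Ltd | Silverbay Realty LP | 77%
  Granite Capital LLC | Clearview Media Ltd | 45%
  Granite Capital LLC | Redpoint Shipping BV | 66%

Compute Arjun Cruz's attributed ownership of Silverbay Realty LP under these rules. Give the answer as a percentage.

By spousal attribution (R3), Arjun Cruz is treated as also owning Marco Mbatha's interest in Granite Capital LLC, giving 43% + 57% = 100%.
Chain via Granite Capital LLC → Clearview Media Ltd (R2): 100% × 45% × 77% = 34.65% of Silverbay Realty LP.

34.65%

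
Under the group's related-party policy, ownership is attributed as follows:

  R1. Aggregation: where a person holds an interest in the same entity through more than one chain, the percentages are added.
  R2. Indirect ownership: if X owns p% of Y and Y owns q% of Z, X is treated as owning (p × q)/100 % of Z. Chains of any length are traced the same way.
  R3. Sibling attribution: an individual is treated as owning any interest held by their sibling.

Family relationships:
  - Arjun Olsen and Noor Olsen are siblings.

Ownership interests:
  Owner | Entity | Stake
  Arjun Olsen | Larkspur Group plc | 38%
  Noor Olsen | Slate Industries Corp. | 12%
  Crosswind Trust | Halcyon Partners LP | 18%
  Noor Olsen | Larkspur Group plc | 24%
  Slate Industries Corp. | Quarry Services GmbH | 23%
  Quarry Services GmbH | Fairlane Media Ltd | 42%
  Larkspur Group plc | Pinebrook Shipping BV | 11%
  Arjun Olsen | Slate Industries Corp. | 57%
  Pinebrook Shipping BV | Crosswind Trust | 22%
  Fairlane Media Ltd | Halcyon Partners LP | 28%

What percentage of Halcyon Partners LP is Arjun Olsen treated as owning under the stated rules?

2.136384%

By sibling attribution (R3), Arjun Olsen is treated as also owning Noor Olsen's interest in Slate Industries Corp, giving 57% + 12% = 69%.
By sibling attribution (R3), Arjun Olsen is treated as also owning Noor Olsen's interest in Larkspur Group plc, giving 38% + 24% = 62%.
Chain via Slate Industries Corp. → Quarry Services GmbH → Fairlane Media Ltd (R2): 69% × 23% × 42% × 28% = 1.866312% of Halcyon Partners LP.
Chain via Larkspur Group plc → Pinebrook Shipping BV → Crosswind Trust (R2): 62% × 11% × 22% × 18% = 0.270072% of Halcyon Partners LP.
Aggregating (R1): 1.866312% + 0.270072% = 2.136384%.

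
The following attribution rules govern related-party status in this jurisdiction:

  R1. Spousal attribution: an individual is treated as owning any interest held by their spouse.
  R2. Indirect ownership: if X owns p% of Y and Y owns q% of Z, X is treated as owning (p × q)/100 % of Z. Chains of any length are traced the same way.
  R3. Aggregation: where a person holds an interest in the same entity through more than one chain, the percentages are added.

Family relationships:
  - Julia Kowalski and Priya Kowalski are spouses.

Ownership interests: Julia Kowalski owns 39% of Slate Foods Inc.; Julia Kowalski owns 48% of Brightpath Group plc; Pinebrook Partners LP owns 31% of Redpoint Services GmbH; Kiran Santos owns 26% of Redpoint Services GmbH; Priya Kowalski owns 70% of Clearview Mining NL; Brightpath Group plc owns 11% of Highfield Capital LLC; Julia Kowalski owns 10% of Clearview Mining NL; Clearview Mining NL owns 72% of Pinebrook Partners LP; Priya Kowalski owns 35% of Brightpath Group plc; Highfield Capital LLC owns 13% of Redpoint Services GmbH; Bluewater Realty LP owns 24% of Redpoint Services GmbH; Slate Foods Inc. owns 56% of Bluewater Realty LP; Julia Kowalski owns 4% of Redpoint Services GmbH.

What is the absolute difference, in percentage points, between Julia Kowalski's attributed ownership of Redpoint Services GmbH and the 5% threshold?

By spousal attribution (R1), Julia Kowalski is treated as also owning Priya Kowalski's interest in Clearview Mining NL, giving 10% + 70% = 80%.
By spousal attribution (R1), Julia Kowalski is treated as also owning Priya Kowalski's interest in Brightpath Group plc, giving 48% + 35% = 83%.
Chain via Slate Foods Inc. → Bluewater Realty LP (R2): 39% × 56% × 24% = 5.2416% of Redpoint Services GmbH.
Chain via Clearview Mining NL → Pinebrook Partners LP (R2): 80% × 72% × 31% = 17.856% of Redpoint Services GmbH.
Chain via Brightpath Group plc → Highfield Capital LLC (R2): 83% × 11% × 13% = 1.1869% of Redpoint Services GmbH.
Direct interest in Redpoint Services GmbH: 4%.
Aggregating (R3): 5.2416% + 17.856% + 1.1869% + 4% = 28.2845%.
28.2845% exceeds the 5% threshold by 23.2845 percentage points.

23.2845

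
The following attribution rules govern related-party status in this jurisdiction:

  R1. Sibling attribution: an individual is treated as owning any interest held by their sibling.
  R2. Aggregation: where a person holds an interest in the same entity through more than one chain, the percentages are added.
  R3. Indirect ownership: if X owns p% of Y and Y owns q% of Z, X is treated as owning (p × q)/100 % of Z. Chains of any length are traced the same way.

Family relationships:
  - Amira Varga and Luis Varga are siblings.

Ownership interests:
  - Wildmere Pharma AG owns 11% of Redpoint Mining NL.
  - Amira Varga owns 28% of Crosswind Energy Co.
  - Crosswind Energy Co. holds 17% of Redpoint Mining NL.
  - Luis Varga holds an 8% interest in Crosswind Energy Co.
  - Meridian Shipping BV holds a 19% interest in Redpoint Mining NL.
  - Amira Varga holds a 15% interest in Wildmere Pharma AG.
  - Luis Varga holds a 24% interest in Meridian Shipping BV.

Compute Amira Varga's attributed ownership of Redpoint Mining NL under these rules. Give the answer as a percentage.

By sibling attribution (R1), Amira Varga is treated as also owning Luis Varga's interest in Crosswind Energy Co, giving 28% + 8% = 36%.
By sibling attribution (R1), Amira Varga is treated as owning Luis Varga's 24% interest in Meridian Shipping BV.
Chain via Wildmere Pharma AG (R3): 15% × 11% = 1.65% of Redpoint Mining NL.
Chain via Crosswind Energy Co. (R3): 36% × 17% = 6.12% of Redpoint Mining NL.
Chain via Meridian Shipping BV (R3): 24% × 19% = 4.56% of Redpoint Mining NL.
Aggregating (R2): 1.65% + 6.12% + 4.56% = 12.33%.

12.33%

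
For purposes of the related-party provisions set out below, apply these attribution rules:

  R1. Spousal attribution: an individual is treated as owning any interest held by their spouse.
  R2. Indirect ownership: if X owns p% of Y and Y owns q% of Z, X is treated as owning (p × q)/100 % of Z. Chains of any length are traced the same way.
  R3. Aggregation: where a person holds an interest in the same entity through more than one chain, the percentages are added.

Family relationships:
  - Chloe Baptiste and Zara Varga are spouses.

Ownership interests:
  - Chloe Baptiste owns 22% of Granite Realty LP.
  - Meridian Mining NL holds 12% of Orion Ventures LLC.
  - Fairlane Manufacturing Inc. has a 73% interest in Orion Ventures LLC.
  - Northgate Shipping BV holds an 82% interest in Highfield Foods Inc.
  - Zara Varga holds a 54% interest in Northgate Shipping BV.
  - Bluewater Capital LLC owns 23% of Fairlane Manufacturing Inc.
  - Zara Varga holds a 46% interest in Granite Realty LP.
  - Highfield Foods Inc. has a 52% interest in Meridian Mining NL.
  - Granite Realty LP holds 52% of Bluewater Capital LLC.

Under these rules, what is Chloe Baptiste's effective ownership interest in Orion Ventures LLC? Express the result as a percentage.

8.700016%

By spousal attribution (R1), Chloe Baptiste is treated as also owning Zara Varga's interest in Granite Realty LP, giving 22% + 46% = 68%.
By spousal attribution (R1), Chloe Baptiste is treated as owning Zara Varga's 54% interest in Northgate Shipping BV.
Chain via Granite Realty LP → Bluewater Capital LLC → Fairlane Manufacturing Inc. (R2): 68% × 52% × 23% × 73% = 5.936944% of Orion Ventures LLC.
Chain via Northgate Shipping BV → Highfield Foods Inc. → Meridian Mining NL (R2): 54% × 82% × 52% × 12% = 2.763072% of Orion Ventures LLC.
Aggregating (R3): 5.936944% + 2.763072% = 8.700016%.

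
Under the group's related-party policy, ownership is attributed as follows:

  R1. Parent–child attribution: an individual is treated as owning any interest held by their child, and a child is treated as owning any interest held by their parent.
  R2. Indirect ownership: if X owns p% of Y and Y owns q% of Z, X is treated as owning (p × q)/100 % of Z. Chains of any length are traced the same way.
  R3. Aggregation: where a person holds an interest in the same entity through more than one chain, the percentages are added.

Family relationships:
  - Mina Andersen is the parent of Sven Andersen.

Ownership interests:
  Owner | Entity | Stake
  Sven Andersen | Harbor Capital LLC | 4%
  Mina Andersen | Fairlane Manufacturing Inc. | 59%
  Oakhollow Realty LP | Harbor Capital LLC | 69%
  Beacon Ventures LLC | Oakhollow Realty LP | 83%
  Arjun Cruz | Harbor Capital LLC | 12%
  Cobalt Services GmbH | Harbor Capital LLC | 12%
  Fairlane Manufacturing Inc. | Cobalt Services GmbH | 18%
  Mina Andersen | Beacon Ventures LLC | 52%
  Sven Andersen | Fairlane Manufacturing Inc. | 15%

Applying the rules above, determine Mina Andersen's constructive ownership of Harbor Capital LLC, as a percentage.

By parent–child attribution (R1), Mina Andersen is treated as also owning Sven Andersen's interest in Fairlane Manufacturing Inc, giving 59% + 15% = 74%.
By parent–child attribution (R1), Mina Andersen is treated as owning Sven Andersen's 4% interest in Harbor Capital LLC.
Chain via Fairlane Manufacturing Inc. → Cobalt Services GmbH (R2): 74% × 18% × 12% = 1.5984% of Harbor Capital LLC.
Chain via Beacon Ventures LLC → Oakhollow Realty LP (R2): 52% × 83% × 69% = 29.7804% of Harbor Capital LLC.
Direct interest in Harbor Capital LLC: 4%.
Aggregating (R3): 1.5984% + 29.7804% + 4% = 35.3788%.

35.3788%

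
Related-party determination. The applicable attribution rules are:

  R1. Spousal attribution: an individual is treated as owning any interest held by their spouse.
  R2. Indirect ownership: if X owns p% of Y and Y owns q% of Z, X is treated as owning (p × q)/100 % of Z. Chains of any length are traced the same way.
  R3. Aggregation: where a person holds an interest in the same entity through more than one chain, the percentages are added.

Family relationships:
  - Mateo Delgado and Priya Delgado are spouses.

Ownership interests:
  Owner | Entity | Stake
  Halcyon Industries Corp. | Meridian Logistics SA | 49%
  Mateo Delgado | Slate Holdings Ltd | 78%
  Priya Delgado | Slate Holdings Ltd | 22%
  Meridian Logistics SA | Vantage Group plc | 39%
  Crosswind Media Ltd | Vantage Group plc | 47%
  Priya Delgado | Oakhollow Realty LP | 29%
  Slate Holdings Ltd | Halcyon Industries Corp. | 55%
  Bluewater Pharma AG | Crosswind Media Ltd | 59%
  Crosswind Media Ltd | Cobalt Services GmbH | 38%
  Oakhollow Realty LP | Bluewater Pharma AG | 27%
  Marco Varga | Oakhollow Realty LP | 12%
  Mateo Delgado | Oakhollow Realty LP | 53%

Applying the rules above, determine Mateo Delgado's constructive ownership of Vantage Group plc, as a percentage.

16.649922%

By spousal attribution (R1), Mateo Delgado is treated as also owning Priya Delgado's interest in Oakhollow Realty LP, giving 53% + 29% = 82%.
By spousal attribution (R1), Mateo Delgado is treated as also owning Priya Delgado's interest in Slate Holdings Ltd, giving 78% + 22% = 100%.
Chain via Oakhollow Realty LP → Bluewater Pharma AG → Crosswind Media Ltd (R2): 82% × 27% × 59% × 47% = 6.139422% of Vantage Group plc.
Chain via Slate Holdings Ltd → Halcyon Industries Corp. → Meridian Logistics SA (R2): 100% × 55% × 49% × 39% = 10.5105% of Vantage Group plc.
Aggregating (R3): 6.139422% + 10.5105% = 16.649922%.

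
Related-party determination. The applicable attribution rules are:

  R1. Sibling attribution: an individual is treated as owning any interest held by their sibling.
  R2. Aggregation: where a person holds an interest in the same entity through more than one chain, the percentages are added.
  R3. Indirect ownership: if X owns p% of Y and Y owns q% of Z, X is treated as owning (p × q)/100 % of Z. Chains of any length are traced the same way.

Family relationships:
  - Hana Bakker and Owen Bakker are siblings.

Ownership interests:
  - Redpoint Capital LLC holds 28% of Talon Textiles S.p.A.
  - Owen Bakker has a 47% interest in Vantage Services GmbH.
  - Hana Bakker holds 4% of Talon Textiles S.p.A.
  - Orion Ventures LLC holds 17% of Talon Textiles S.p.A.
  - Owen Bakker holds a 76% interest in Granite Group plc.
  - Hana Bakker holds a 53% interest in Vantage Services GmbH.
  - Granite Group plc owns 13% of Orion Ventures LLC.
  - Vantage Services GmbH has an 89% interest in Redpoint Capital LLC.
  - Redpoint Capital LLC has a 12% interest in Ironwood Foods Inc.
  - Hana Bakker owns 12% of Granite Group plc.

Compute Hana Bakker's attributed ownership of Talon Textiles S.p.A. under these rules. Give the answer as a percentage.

By sibling attribution (R1), Hana Bakker is treated as also owning Owen Bakker's interest in Vantage Services GmbH, giving 53% + 47% = 100%.
By sibling attribution (R1), Hana Bakker is treated as also owning Owen Bakker's interest in Granite Group plc, giving 12% + 76% = 88%.
Chain via Vantage Services GmbH → Redpoint Capital LLC (R3): 100% × 89% × 28% = 24.92% of Talon Textiles S.p.A.
Chain via Granite Group plc → Orion Ventures LLC (R3): 88% × 13% × 17% = 1.9448% of Talon Textiles S.p.A.
Direct interest in Talon Textiles S.p.A: 4%.
Aggregating (R2): 24.92% + 1.9448% + 4% = 30.8648%.

30.8648%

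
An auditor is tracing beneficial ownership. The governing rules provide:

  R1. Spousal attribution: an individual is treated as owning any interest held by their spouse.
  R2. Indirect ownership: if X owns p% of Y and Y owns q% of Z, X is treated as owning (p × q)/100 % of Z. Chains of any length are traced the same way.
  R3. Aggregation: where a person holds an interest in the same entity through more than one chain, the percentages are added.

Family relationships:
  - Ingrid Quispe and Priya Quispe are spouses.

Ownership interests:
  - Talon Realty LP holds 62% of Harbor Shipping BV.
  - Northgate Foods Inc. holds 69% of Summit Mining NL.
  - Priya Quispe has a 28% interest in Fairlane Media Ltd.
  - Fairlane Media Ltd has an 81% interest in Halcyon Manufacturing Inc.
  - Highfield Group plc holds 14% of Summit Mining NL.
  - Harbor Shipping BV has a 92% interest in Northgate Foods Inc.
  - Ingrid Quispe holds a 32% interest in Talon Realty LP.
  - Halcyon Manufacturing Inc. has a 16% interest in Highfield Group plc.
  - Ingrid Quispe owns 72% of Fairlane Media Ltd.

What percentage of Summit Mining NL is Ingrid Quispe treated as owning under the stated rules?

14.408832%

By spousal attribution (R1), Ingrid Quispe is treated as also owning Priya Quispe's interest in Fairlane Media Ltd, giving 72% + 28% = 100%.
Chain via Talon Realty LP → Harbor Shipping BV → Northgate Foods Inc. (R2): 32% × 62% × 92% × 69% = 12.594432% of Summit Mining NL.
Chain via Fairlane Media Ltd → Halcyon Manufacturing Inc. → Highfield Group plc (R2): 100% × 81% × 16% × 14% = 1.8144% of Summit Mining NL.
Aggregating (R3): 12.594432% + 1.8144% = 14.408832%.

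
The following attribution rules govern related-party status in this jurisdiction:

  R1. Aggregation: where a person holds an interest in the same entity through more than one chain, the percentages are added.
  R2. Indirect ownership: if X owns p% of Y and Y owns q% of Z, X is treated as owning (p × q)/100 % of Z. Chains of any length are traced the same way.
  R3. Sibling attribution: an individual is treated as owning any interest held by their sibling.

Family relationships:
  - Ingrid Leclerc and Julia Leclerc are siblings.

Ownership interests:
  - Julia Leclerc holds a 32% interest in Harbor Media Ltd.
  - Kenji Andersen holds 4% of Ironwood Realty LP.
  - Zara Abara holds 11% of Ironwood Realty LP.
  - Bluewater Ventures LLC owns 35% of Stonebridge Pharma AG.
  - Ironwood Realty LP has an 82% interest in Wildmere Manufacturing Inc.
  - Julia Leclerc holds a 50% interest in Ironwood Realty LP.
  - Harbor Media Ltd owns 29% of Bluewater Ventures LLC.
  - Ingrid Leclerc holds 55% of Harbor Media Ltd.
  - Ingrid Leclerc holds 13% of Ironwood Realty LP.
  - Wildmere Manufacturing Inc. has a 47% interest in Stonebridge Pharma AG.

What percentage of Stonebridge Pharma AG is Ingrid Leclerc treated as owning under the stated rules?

By sibling attribution (R3), Ingrid Leclerc is treated as also owning Julia Leclerc's interest in Ironwood Realty LP, giving 13% + 50% = 63%.
By sibling attribution (R3), Ingrid Leclerc is treated as also owning Julia Leclerc's interest in Harbor Media Ltd, giving 55% + 32% = 87%.
Chain via Ironwood Realty LP → Wildmere Manufacturing Inc. (R2): 63% × 82% × 47% = 24.2802% of Stonebridge Pharma AG.
Chain via Harbor Media Ltd → Bluewater Ventures LLC (R2): 87% × 29% × 35% = 8.8305% of Stonebridge Pharma AG.
Aggregating (R1): 24.2802% + 8.8305% = 33.1107%.

33.1107%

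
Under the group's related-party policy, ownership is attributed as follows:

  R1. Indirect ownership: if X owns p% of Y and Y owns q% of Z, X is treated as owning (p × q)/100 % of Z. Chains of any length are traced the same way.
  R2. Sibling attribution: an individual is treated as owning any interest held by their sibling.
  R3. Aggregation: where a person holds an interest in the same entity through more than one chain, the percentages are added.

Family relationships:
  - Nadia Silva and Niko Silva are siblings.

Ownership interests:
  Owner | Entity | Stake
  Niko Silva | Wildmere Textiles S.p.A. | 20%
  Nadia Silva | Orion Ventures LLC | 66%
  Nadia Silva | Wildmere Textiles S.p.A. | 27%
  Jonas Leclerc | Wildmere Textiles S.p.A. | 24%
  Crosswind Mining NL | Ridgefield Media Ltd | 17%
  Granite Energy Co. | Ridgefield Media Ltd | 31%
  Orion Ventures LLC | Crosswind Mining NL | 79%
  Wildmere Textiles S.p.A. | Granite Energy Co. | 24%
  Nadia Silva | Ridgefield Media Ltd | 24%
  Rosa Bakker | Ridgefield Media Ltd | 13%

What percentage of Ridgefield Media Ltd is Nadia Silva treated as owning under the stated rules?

36.3606%

By sibling attribution (R2), Nadia Silva is treated as also owning Niko Silva's interest in Wildmere Textiles S.p.A, giving 27% + 20% = 47%.
Chain via Orion Ventures LLC → Crosswind Mining NL (R1): 66% × 79% × 17% = 8.8638% of Ridgefield Media Ltd.
Chain via Wildmere Textiles S.p.A. → Granite Energy Co. (R1): 47% × 24% × 31% = 3.4968% of Ridgefield Media Ltd.
Direct interest in Ridgefield Media Ltd: 24%.
Aggregating (R3): 8.8638% + 3.4968% + 24% = 36.3606%.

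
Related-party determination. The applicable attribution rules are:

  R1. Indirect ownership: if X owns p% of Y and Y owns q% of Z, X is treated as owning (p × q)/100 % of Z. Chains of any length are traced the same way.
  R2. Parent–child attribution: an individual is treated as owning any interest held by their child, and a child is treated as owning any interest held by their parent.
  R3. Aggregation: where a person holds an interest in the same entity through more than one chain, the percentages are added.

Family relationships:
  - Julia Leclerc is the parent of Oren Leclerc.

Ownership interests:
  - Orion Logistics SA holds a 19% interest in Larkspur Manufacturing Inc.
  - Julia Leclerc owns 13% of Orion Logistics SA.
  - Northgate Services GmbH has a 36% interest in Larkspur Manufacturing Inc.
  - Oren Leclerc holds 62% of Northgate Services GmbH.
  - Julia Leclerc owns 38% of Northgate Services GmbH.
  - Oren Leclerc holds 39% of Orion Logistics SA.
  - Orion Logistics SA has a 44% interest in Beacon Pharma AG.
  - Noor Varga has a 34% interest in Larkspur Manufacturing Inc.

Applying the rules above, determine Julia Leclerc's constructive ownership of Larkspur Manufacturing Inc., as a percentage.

By parent–child attribution (R2), Julia Leclerc is treated as also owning Oren Leclerc's interest in Northgate Services GmbH, giving 38% + 62% = 100%.
By parent–child attribution (R2), Julia Leclerc is treated as also owning Oren Leclerc's interest in Orion Logistics SA, giving 13% + 39% = 52%.
Chain via Northgate Services GmbH (R1): 100% × 36% = 36% of Larkspur Manufacturing Inc.
Chain via Orion Logistics SA (R1): 52% × 19% = 9.88% of Larkspur Manufacturing Inc.
Aggregating (R3): 36% + 9.88% = 45.88%.

45.88%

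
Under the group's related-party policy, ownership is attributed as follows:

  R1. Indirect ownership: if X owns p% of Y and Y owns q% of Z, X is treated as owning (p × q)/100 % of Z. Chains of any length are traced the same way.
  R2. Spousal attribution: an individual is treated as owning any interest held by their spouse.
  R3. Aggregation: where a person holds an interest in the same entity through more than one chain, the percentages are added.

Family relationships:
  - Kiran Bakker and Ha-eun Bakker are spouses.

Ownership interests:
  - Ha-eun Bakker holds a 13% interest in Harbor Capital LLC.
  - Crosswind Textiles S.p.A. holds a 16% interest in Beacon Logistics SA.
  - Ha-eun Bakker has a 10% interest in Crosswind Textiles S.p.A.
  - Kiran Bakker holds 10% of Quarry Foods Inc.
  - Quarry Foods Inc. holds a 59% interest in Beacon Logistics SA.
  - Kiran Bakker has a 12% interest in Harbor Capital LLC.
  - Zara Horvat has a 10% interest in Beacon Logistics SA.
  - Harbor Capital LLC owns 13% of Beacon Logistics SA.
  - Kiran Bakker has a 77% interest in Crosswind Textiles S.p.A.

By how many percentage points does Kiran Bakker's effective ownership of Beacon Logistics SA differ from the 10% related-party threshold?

By spousal attribution (R2), Kiran Bakker is treated as also owning Ha-eun Bakker's interest in Crosswind Textiles S.p.A, giving 77% + 10% = 87%.
By spousal attribution (R2), Kiran Bakker is treated as also owning Ha-eun Bakker's interest in Harbor Capital LLC, giving 12% + 13% = 25%.
Chain via Quarry Foods Inc. (R1): 10% × 59% = 5.9% of Beacon Logistics SA.
Chain via Crosswind Textiles S.p.A. (R1): 87% × 16% = 13.92% of Beacon Logistics SA.
Chain via Harbor Capital LLC (R1): 25% × 13% = 3.25% of Beacon Logistics SA.
Aggregating (R3): 5.9% + 13.92% + 3.25% = 23.07%.
23.07% exceeds the 10% threshold by 13.07 percentage points.

13.07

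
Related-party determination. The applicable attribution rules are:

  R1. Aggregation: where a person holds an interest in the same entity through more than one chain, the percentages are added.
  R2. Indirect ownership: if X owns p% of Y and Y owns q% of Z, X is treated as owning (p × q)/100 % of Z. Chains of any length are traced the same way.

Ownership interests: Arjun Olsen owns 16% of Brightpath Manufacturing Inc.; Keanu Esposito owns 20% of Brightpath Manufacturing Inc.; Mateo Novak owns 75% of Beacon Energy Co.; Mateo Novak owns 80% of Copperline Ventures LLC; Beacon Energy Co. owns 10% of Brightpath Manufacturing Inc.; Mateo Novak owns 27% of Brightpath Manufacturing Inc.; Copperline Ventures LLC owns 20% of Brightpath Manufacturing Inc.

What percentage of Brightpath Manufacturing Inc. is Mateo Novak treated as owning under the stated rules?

Chain via Copperline Ventures LLC (R2): 80% × 20% = 16% of Brightpath Manufacturing Inc.
Chain via Beacon Energy Co. (R2): 75% × 10% = 7.5% of Brightpath Manufacturing Inc.
Direct interest in Brightpath Manufacturing Inc: 27%.
Aggregating (R1): 16% + 7.5% + 27% = 50.5%.

50.5%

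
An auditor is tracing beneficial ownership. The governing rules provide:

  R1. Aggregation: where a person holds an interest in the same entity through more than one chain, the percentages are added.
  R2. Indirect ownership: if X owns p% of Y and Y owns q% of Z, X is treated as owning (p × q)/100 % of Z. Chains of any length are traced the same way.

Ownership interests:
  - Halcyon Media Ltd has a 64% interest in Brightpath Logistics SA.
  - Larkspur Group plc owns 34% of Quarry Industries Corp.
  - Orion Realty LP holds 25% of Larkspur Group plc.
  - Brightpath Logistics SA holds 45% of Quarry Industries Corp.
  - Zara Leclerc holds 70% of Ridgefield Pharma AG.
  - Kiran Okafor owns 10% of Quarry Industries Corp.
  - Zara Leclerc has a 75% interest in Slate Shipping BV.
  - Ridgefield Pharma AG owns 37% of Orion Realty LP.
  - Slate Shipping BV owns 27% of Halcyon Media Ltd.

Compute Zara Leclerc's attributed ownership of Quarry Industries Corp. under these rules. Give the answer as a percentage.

8.0335%

Chain via Ridgefield Pharma AG → Orion Realty LP → Larkspur Group plc (R2): 70% × 37% × 25% × 34% = 2.2015% of Quarry Industries Corp.
Chain via Slate Shipping BV → Halcyon Media Ltd → Brightpath Logistics SA (R2): 75% × 27% × 64% × 45% = 5.832% of Quarry Industries Corp.
Aggregating (R1): 2.2015% + 5.832% = 8.0335%.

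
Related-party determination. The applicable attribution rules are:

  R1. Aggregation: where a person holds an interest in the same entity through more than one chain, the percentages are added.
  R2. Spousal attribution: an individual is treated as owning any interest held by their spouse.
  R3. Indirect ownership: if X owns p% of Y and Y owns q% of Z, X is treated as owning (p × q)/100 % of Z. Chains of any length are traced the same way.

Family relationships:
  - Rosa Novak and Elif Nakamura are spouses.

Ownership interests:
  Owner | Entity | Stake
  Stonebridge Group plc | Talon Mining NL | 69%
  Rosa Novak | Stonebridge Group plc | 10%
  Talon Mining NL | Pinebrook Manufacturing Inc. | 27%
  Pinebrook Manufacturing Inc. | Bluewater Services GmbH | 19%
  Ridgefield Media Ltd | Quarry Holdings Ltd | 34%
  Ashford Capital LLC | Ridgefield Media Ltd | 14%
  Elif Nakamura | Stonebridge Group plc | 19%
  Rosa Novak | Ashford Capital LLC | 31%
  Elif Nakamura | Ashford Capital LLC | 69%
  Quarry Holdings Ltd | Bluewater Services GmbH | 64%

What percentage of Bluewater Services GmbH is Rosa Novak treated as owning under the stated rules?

4.072913%

By spousal attribution (R2), Rosa Novak is treated as also owning Elif Nakamura's interest in Ashford Capital LLC, giving 31% + 69% = 100%.
By spousal attribution (R2), Rosa Novak is treated as also owning Elif Nakamura's interest in Stonebridge Group plc, giving 10% + 19% = 29%.
Chain via Ashford Capital LLC → Ridgefield Media Ltd → Quarry Holdings Ltd (R3): 100% × 14% × 34% × 64% = 3.0464% of Bluewater Services GmbH.
Chain via Stonebridge Group plc → Talon Mining NL → Pinebrook Manufacturing Inc. (R3): 29% × 69% × 27% × 19% = 1.026513% of Bluewater Services GmbH.
Aggregating (R1): 3.0464% + 1.026513% = 4.072913%.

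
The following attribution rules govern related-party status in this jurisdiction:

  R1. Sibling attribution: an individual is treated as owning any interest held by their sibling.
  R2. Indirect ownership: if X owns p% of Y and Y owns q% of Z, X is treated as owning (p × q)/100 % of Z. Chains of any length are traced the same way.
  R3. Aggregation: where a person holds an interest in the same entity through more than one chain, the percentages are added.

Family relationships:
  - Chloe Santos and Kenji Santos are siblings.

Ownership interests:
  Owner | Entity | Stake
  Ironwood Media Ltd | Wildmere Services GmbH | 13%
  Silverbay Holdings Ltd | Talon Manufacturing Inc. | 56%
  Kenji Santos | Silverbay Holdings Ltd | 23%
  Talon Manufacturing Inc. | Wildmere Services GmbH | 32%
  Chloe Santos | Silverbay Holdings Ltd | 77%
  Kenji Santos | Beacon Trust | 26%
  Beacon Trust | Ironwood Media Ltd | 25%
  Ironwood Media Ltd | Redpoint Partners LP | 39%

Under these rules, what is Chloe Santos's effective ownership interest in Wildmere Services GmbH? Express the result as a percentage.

18.765%

By sibling attribution (R1), Chloe Santos is treated as also owning Kenji Santos's interest in Silverbay Holdings Ltd, giving 77% + 23% = 100%.
By sibling attribution (R1), Chloe Santos is treated as owning Kenji Santos's 26% interest in Beacon Trust.
Chain via Silverbay Holdings Ltd → Talon Manufacturing Inc. (R2): 100% × 56% × 32% = 17.92% of Wildmere Services GmbH.
Chain via Beacon Trust → Ironwood Media Ltd (R2): 26% × 25% × 13% = 0.845% of Wildmere Services GmbH.
Aggregating (R3): 17.92% + 0.845% = 18.765%.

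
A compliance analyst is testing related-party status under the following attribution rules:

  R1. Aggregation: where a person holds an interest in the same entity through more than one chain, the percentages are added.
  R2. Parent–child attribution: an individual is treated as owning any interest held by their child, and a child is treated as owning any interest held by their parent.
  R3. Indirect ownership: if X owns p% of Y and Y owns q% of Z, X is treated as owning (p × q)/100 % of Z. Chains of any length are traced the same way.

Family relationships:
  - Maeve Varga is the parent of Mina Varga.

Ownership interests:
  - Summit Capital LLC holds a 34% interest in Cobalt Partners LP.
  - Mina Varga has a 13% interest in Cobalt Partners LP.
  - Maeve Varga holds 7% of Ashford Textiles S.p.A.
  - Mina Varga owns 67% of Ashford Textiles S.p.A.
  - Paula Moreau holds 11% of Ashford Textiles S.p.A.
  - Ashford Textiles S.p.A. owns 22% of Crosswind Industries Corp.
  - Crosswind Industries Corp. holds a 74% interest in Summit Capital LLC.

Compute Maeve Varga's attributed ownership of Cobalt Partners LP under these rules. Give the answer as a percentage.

By parent–child attribution (R2), Maeve Varga is treated as also owning Mina Varga's interest in Ashford Textiles S.p.A, giving 7% + 67% = 74%.
By parent–child attribution (R2), Maeve Varga is treated as owning Mina Varga's 13% interest in Cobalt Partners LP.
Chain via Ashford Textiles S.p.A. → Crosswind Industries Corp. → Summit Capital LLC (R3): 74% × 22% × 74% × 34% = 4.096048% of Cobalt Partners LP.
Direct interest in Cobalt Partners LP: 13%.
Aggregating (R1): 4.096048% + 13% = 17.096048%.

17.096048%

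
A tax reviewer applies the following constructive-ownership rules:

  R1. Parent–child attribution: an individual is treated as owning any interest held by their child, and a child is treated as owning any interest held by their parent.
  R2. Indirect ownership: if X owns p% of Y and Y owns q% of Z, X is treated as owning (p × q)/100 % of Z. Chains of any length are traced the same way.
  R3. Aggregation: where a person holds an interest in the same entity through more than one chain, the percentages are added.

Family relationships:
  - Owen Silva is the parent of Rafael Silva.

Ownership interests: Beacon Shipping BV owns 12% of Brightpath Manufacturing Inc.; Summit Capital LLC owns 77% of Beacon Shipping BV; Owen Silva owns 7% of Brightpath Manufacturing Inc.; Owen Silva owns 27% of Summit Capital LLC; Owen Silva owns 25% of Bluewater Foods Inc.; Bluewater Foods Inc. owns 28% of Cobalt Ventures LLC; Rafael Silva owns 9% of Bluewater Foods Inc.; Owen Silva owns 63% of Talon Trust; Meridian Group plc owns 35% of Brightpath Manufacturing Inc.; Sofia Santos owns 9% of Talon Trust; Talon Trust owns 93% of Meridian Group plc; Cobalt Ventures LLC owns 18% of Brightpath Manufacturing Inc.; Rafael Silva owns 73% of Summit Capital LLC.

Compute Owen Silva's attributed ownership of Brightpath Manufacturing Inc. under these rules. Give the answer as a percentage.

38.4601%

By parent–child attribution (R1), Owen Silva is treated as also owning Rafael Silva's interest in Summit Capital LLC, giving 27% + 73% = 100%.
By parent–child attribution (R1), Owen Silva is treated as also owning Rafael Silva's interest in Bluewater Foods Inc, giving 25% + 9% = 34%.
Chain via Summit Capital LLC → Beacon Shipping BV (R2): 100% × 77% × 12% = 9.24% of Brightpath Manufacturing Inc.
Chain via Talon Trust → Meridian Group plc (R2): 63% × 93% × 35% = 20.5065% of Brightpath Manufacturing Inc.
Chain via Bluewater Foods Inc. → Cobalt Ventures LLC (R2): 34% × 28% × 18% = 1.7136% of Brightpath Manufacturing Inc.
Direct interest in Brightpath Manufacturing Inc: 7%.
Aggregating (R3): 9.24% + 20.5065% + 1.7136% + 7% = 38.4601%.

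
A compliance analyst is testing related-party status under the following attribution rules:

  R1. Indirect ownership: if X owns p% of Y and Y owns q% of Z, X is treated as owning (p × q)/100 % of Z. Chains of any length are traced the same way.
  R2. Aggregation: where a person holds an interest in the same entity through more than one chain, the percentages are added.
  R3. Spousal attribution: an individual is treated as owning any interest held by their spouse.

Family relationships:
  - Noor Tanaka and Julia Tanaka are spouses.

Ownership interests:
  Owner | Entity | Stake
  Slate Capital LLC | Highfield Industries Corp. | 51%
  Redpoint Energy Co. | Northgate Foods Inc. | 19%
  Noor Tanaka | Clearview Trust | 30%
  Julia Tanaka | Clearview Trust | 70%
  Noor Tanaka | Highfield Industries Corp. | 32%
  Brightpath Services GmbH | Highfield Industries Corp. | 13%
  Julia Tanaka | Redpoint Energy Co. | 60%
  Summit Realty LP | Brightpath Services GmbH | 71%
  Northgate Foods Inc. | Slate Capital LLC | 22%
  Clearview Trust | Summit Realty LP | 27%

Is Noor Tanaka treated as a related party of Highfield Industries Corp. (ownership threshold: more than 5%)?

Yes

By spousal attribution (R3), Noor Tanaka is treated as also owning Julia Tanaka's interest in Clearview Trust, giving 30% + 70% = 100%.
By spousal attribution (R3), Noor Tanaka is treated as owning Julia Tanaka's 60% interest in Redpoint Energy Co.
Chain via Clearview Trust → Summit Realty LP → Brightpath Services GmbH (R1): 100% × 27% × 71% × 13% = 2.4921% of Highfield Industries Corp.
Direct interest in Highfield Industries Corp: 32%.
Chain via Redpoint Energy Co. → Northgate Foods Inc. → Slate Capital LLC (R1): 60% × 19% × 22% × 51% = 1.27908% of Highfield Industries Corp.
Aggregating (R2): 2.4921% + 32% + 1.27908% = 35.77118%.
35.77118% exceeds the 5% threshold, so Noor is a related party to Highfield Industries Corp.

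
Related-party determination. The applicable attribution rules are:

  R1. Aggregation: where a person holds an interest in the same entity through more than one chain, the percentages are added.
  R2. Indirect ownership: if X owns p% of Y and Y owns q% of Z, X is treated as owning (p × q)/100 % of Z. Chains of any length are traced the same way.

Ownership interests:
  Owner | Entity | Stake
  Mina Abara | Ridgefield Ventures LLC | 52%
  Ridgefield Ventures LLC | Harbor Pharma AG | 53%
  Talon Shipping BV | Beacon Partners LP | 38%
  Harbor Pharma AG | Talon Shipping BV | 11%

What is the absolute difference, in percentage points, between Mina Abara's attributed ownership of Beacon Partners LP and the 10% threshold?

Chain via Ridgefield Ventures LLC → Harbor Pharma AG → Talon Shipping BV (R2): 52% × 53% × 11% × 38% = 1.152008% of Beacon Partners LP.
1.152008% falls short of the 10% threshold by 8.847992 percentage points.

8.847992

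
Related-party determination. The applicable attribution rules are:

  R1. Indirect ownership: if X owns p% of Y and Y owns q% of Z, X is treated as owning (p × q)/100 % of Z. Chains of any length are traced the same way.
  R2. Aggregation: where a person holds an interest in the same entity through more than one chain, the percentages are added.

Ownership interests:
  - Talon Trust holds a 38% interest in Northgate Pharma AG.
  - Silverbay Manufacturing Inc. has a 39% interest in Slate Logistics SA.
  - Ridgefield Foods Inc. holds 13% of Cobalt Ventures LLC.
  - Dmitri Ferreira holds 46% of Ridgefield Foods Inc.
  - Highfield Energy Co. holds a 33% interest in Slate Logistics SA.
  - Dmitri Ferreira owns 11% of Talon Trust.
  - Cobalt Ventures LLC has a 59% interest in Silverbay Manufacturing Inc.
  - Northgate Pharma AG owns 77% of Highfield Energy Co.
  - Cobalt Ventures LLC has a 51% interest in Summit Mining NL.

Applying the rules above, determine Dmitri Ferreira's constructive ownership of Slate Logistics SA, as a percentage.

2.438136%

Chain via Ridgefield Foods Inc. → Cobalt Ventures LLC → Silverbay Manufacturing Inc. (R1): 46% × 13% × 59% × 39% = 1.375998% of Slate Logistics SA.
Chain via Talon Trust → Northgate Pharma AG → Highfield Energy Co. (R1): 11% × 38% × 77% × 33% = 1.062138% of Slate Logistics SA.
Aggregating (R2): 1.375998% + 1.062138% = 2.438136%.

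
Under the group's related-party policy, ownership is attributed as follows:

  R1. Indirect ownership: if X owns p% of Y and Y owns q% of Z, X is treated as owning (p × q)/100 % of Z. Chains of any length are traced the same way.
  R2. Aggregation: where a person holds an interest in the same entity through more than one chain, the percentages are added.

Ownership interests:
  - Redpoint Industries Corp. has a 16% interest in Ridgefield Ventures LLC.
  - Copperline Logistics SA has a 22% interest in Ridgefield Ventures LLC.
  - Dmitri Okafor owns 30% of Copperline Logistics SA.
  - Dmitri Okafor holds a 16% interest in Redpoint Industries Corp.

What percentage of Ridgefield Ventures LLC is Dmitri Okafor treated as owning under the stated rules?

Chain via Redpoint Industries Corp. (R1): 16% × 16% = 2.56% of Ridgefield Ventures LLC.
Chain via Copperline Logistics SA (R1): 30% × 22% = 6.6% of Ridgefield Ventures LLC.
Aggregating (R2): 2.56% + 6.6% = 9.16%.

9.16%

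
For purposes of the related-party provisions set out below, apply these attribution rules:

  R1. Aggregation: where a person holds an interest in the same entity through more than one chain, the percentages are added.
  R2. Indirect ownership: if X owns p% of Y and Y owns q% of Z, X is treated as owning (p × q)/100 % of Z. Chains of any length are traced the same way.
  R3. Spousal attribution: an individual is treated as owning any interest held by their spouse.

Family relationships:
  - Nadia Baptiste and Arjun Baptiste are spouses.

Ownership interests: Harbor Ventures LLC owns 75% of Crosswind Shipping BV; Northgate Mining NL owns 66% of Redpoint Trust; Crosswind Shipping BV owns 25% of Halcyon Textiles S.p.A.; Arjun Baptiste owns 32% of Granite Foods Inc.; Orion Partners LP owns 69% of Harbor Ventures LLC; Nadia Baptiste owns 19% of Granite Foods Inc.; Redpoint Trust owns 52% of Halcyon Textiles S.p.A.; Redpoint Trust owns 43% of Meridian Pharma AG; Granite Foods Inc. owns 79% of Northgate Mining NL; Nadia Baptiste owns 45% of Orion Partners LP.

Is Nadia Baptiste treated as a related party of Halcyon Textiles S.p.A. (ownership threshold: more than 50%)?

No

By spousal attribution (R3), Nadia Baptiste is treated as also owning Arjun Baptiste's interest in Granite Foods Inc, giving 19% + 32% = 51%.
Chain via Granite Foods Inc. → Northgate Mining NL → Redpoint Trust (R2): 51% × 79% × 66% × 52% = 13.827528% of Halcyon Textiles S.p.A.
Chain via Orion Partners LP → Harbor Ventures LLC → Crosswind Shipping BV (R2): 45% × 69% × 75% × 25% = 5.821875% of Halcyon Textiles S.p.A.
Aggregating (R1): 13.827528% + 5.821875% = 19.649403%.
19.649403% does not exceed the 50% threshold, so Nadia is not a related party to Halcyon Textiles S.p.A.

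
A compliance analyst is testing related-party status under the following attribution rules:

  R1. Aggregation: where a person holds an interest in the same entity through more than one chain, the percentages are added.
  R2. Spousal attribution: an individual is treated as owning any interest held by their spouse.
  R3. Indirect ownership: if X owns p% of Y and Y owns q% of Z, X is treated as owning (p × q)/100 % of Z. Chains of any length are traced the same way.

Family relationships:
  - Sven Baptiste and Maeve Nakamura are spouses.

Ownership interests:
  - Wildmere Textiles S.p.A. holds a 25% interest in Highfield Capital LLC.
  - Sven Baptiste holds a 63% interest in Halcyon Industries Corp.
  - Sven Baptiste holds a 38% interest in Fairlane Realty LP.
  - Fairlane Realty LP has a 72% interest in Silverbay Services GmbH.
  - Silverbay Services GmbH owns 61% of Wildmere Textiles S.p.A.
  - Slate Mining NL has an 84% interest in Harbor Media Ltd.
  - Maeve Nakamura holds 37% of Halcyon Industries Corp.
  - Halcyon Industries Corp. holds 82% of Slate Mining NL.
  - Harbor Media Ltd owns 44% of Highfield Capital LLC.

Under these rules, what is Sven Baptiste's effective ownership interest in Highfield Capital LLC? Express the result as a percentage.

By spousal attribution (R2), Sven Baptiste is treated as also owning Maeve Nakamura's interest in Halcyon Industries Corp, giving 63% + 37% = 100%.
Chain via Halcyon Industries Corp. → Slate Mining NL → Harbor Media Ltd (R3): 100% × 82% × 84% × 44% = 30.3072% of Highfield Capital LLC.
Chain via Fairlane Realty LP → Silverbay Services GmbH → Wildmere Textiles S.p.A. (R3): 38% × 72% × 61% × 25% = 4.1724% of Highfield Capital LLC.
Aggregating (R1): 30.3072% + 4.1724% = 34.4796%.

34.4796%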